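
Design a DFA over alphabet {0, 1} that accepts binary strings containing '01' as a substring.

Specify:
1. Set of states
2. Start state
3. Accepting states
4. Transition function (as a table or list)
One valid DFA (any DFA recognizing the same language is acceptable):
States: {q0, q1, q2}
Start: q0
Accepting: {q2}
Transitions (accepting states marked with *):
State | 0 | 1 | Accepting
-------------------------
q0    | q1 | q0 |  
q1    | q1 | q2 |  
q2    | q2 | q2 | *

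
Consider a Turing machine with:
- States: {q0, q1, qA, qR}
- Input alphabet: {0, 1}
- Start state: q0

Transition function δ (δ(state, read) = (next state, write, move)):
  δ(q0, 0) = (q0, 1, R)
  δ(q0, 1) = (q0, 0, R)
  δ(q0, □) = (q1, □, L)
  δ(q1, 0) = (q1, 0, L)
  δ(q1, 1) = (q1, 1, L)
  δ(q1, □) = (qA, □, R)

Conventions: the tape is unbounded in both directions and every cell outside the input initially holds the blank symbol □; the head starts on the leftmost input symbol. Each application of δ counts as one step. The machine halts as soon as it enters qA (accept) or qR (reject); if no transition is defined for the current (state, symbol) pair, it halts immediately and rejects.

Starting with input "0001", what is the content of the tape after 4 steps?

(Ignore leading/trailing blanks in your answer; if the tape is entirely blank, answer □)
Step 0: [q0]0001 (head at position 0)
Step 1: δ(q0, 0) = (q0, 1, R)  ⊢  1[q0]001 (head at position 1)
Step 2: δ(q0, 0) = (q0, 1, R)  ⊢  11[q0]01 (head at position 2)
Step 3: δ(q0, 0) = (q0, 1, R)  ⊢  111[q0]1 (head at position 3)
Step 4: δ(q0, 1) = (q0, 0, R)  ⊢  1110[q0]□ (head at position 4)
Tape after 4 steps (ignoring surrounding blanks): 1110

Final answer: Tape: 1110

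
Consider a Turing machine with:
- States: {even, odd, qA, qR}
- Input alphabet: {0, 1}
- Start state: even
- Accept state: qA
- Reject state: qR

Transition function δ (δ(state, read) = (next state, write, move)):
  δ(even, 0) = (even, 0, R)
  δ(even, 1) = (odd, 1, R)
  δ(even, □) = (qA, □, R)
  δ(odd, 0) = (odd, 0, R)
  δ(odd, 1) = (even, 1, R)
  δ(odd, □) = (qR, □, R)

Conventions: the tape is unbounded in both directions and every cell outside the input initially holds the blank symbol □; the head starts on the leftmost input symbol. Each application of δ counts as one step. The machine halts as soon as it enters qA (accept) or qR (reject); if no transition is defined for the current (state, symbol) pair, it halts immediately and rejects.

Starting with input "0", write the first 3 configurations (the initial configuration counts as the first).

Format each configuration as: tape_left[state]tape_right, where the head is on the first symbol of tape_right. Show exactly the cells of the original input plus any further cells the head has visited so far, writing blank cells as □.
Step 0: [even]0 (head at position 0)
Step 1: δ(even, 0) = (even, 0, R)  ⊢  0[even]□ (head at position 1)
Step 2: δ(even, □) = (qA, □, R)  ⊢  0□[qA]□ (head at position 2)

Final answer: [even]0 ⊢ 0[even]□ ⊢ 0□[qA]□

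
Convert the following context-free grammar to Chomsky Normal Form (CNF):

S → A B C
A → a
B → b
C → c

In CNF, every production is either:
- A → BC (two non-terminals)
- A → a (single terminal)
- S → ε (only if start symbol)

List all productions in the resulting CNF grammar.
The grammar has no ε-productions or unit productions to eliminate.
A → a is already in CNF (single terminal) – keep it.
B → b is already in CNF (single terminal) – keep it.
C → c is already in CNF (single terminal) – keep it.
S → A B C has 3 symbols on the right: break it into binary productions S → A X0, X0 → B C.
Resulting CNF grammar (5 productions): A → a; B → b; C → c; S → A X0; X0 → B C

Final answer: A → a; B → b; C → c; S → A X0; X0 → B C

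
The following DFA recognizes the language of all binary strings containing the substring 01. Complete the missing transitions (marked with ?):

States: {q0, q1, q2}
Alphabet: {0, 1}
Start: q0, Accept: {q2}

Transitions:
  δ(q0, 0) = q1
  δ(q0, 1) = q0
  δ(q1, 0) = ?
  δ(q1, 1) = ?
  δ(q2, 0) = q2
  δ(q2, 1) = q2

What each state remembers (consistent with the given transitions and accept states):
  q0: 01 not seen yet and the last symbol was not 0
  q1: 01 not seen yet and the last symbol was 0
  q2: the substring 01 has already been seen
Filling in the missing entries:
  δ(q1, 0): in q1 (01 not seen yet and the last symbol was 0), after reading 0 we have: 01 not seen yet and the last symbol was 0 → q1
  δ(q1, 1): in q1 (01 not seen yet and the last symbol was 0), after reading 1 we have: the substring 01 has already been seen → q2

Final answer: δ(q1, 0) = q1; δ(q1, 1) = q2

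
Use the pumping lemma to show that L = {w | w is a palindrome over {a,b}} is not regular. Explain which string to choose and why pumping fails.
Language: L = {w | w is a palindrome over {a,b}} (strings that read the same forwards and backwards)
Step 1: Assume for contradiction that L is regular, with pumping length p.
Step 2: Choose s = a^p b a^p. Then s ∈ L (it reads the same forwards and backwards) and |s| ≥ p.
Step 3: Consider any decomposition s = xyz with |xy| ≤ p and |y| > 0. Since |xy| ≤ p and the first p symbols of s are all a's, y = a^k for some k with 1 ≤ k ≤ p.
Step 4: Pumping up (i = 2): xy²z = a^(p+k) b a^p. Its reverse is a^p b a^(p+k) ≠ a^(p+k) b a^p (the single b is no longer in the middle), so xy²z is not a palindrome and xy²z ∉ L.
This contradicts the pumping lemma, so L is not regular.

Final answer: Choose s = a^p b a^p. Since |xy| ≤ p, y = a^k with k ≥ 1. Then xy²z = a^(p+k) b a^p is not a palindrome, so ∉ L.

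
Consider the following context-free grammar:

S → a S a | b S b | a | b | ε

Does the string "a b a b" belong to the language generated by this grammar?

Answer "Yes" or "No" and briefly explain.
Every production places the same symbol at both ends (or yields a single symbol / ε), so every derived string is a palindrome. a b a b reversed is b a b a ≠ a b a b, so it is not a palindrome and cannot be derived (already the first step fails: the string starts with a but ends with b, so neither S → a S a nor S → b S b fits).

Final answer: No - no valid derivation exists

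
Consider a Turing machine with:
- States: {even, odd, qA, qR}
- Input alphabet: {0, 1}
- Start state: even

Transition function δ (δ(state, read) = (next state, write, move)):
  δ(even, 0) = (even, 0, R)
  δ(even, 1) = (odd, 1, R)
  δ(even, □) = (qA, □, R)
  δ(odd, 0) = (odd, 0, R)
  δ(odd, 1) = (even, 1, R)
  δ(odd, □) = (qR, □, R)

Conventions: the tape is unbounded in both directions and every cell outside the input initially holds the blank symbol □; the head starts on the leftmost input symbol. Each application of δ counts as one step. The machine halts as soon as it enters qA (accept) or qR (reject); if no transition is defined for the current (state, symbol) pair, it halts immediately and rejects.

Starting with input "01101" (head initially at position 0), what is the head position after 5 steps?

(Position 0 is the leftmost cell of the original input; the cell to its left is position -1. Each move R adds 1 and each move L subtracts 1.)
Step 0: [even]01101 (head at position 0)
Step 1: δ(even, 0) = (even, 0, R)  ⊢  0[even]1101 (head at position 1)
Step 2: δ(even, 1) = (odd, 1, R)  ⊢  01[odd]101 (head at position 2)
Step 3: δ(odd, 1) = (even, 1, R)  ⊢  011[even]01 (head at position 3)
Step 4: δ(even, 0) = (even, 0, R)  ⊢  0110[even]1 (head at position 4)
Step 5: δ(even, 1) = (odd, 1, R)  ⊢  01101[odd]□ (head at position 5)
Head position after 5 steps: 5

Final answer: Position 5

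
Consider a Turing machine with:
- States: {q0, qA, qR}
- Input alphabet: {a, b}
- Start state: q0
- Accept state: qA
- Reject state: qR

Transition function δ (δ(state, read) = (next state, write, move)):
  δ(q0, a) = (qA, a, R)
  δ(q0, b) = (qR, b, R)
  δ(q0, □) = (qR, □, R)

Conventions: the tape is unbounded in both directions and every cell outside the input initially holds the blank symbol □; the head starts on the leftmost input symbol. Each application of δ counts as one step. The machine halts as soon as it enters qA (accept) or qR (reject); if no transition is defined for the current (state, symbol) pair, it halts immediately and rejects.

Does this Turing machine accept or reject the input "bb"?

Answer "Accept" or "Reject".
Step 0: [q0]bb (head at position 0)
Step 1: δ(q0, b) = (qR, b, R)  ⊢  b[qR]b (head at position 1)
The machine is in qR, so it halts and rejects.

Final answer: Reject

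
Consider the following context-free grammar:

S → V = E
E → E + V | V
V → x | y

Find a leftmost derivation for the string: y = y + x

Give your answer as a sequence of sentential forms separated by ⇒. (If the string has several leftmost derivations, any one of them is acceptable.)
Start with S.
Step 1: the leftmost non-terminal is S; apply S → V = E:  V = E
Step 2: the leftmost non-terminal is V; apply V → y:  y = E
Step 3: the leftmost non-terminal is E; apply E → E + V:  y = E + V
Step 4: the leftmost non-terminal is E; apply E → V:  y = V + V
Step 5: the leftmost non-terminal is V; apply V → y:  y = y + V
Step 6: the leftmost non-terminal is V; apply V → x:  y = y + x

Final answer: S ⇒ V = E ⇒ y = E ⇒ y = E + V ⇒ y = V + V ⇒ y = y + V ⇒ y = y + x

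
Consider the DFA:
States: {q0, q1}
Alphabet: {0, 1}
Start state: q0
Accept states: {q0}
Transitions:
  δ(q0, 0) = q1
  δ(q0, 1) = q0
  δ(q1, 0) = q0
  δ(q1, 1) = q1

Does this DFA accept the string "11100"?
Processing string "11100":
  q0 --1--> q0
  q0 --1--> q0
  q0 --1--> q0
  q0 --0--> q1
  q1 --0--> q0
Final state: q0
Accept states: {q0}
q0 is an accept state, so the string is accepted.

Final answer: Yes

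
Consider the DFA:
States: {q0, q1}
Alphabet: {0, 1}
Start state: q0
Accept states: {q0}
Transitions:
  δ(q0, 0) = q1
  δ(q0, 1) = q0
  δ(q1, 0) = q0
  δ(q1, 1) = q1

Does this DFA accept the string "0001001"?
Processing string "0001001":
  q0 --0--> q1
  q1 --0--> q0
  q0 --0--> q1
  q1 --1--> q1
  q1 --0--> q0
  q0 --0--> q1
  q1 --1--> q1
Final state: q1
Accept states: {q0}
q1 is not an accept state, so the string is rejected.

Final answer: No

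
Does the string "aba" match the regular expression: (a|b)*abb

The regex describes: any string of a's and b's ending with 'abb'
No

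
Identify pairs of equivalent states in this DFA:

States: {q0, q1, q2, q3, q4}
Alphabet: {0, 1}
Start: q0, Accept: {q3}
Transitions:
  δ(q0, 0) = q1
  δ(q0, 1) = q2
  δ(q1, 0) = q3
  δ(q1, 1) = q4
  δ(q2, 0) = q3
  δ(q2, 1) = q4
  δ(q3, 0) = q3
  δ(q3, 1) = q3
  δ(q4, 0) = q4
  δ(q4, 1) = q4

Using the table-filling algorithm:
Round 0 – mark pairs where exactly one state is accepting: (q0,q3), (q1,q3), (q2,q3), (q3,q4)
Round 1 – newly marked: (q0,q1) [on 0: q1 vs q3, already marked]; (q0,q2) [on 0: q1 vs q3, already marked]; (q1,q4) [on 0: q3 vs q4, already marked]; (q2,q4) [on 0: q3 vs q4, already marked]
Round 2 – newly marked: (q0,q4) [on 0: q1 vs q4, already marked]
No further pairs can be marked.
(q1, q2) unmarked: δ(q1,0)=q3, δ(q2,0)=q3; δ(q1,1)=q4, δ(q2,1)=q4 → equivalent
Equivalent pairs: (q1, q2)

Final answer: Equivalent pairs: (q1, q2)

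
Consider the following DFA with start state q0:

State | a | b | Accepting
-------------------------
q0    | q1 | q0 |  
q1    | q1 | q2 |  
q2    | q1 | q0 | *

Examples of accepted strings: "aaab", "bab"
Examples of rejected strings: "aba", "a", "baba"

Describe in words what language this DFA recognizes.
strings over {a,b} ending with 'ab'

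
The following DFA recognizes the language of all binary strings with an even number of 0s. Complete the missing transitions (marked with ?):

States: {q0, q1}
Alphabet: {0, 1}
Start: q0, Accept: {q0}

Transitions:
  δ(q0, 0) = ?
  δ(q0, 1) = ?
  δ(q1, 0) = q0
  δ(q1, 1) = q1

What each state remembers (consistent with the given transitions and accept states):
  q0: an even number of 0s has been read so far
  q1: an odd number of 0s has been read so far
Filling in the missing entries:
  δ(q0, 0): in q0 (an even number of 0s has been read so far), after reading 0 we have: an odd number of 0s has been read so far → q1
  δ(q0, 1): in q0 (an even number of 0s has been read so far), after reading 1 we have: an even number of 0s has been read so far → q0

Final answer: δ(q0, 0) = q1; δ(q0, 1) = q0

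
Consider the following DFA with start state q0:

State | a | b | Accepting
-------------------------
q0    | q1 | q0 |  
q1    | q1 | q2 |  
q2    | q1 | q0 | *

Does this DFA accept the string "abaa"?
Start in q0.
Read 'a': q0 → q1
Read 'b': q1 → q2
Read 'a': q2 → q1
Read 'a': q1 → q1
Final state q1 is not accepting, so the string is rejected.

Final answer: No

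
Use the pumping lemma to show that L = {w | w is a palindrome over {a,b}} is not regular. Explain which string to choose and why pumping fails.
Language: L = {w | w is a palindrome over {a,b}} (strings that read the same forwards and backwards)
Step 1: Assume for contradiction that L is regular, with pumping length p.
Step 2: Choose s = a^p b a^p. Then s ∈ L (it reads the same forwards and backwards) and |s| ≥ p.
Step 3: Consider any decomposition s = xyz with |xy| ≤ p and |y| > 0. Since |xy| ≤ p and the first p symbols of s are all a's, y = a^k for some k with 1 ≤ k ≤ p.
Step 4: Pumping up (i = 2): xy²z = a^(p+k) b a^p. Its reverse is a^p b a^(p+k) ≠ a^(p+k) b a^p (the single b is no longer in the middle), so xy²z is not a palindrome and xy²z ∉ L.
This contradicts the pumping lemma, so L is not regular.

Final answer: Choose s = a^p b a^p. Since |xy| ≤ p, y = a^k with k ≥ 1. Then xy²z = a^(p+k) b a^p is not a palindrome, so ∉ L.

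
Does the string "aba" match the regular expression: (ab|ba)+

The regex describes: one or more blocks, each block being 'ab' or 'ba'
No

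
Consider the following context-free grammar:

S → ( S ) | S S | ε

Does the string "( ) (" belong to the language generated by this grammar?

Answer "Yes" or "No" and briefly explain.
Each production adds parentheses only in matched pairs (S → ( S )) or none at all, so every derived string has equally many '(' and ')'. The string ( ) ( has two '(' and one ')', so it cannot be derived.

Final answer: No - no valid derivation exists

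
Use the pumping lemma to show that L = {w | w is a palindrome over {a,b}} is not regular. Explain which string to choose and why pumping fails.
Language: L = {w | w is a palindrome over {a,b}} (strings that read the same forwards and backwards)
Step 1: Assume for contradiction that L is regular, with pumping length p.
Step 2: Choose s = a^p b a^p. Then s ∈ L (it reads the same forwards and backwards) and |s| ≥ p.
Step 3: Consider any decomposition s = xyz with |xy| ≤ p and |y| > 0. Since |xy| ≤ p and the first p symbols of s are all a's, y = a^k for some k with 1 ≤ k ≤ p.
Step 4: Pumping up (i = 2): xy²z = a^(p+k) b a^p. Its reverse is a^p b a^(p+k) ≠ a^(p+k) b a^p (the single b is no longer in the middle), so xy²z is not a palindrome and xy²z ∉ L.
This contradicts the pumping lemma, so L is not regular.

Final answer: Choose s = a^p b a^p. Since |xy| ≤ p, y = a^k with k ≥ 1. Then xy²z = a^(p+k) b a^p is not a palindrome, so ∉ L.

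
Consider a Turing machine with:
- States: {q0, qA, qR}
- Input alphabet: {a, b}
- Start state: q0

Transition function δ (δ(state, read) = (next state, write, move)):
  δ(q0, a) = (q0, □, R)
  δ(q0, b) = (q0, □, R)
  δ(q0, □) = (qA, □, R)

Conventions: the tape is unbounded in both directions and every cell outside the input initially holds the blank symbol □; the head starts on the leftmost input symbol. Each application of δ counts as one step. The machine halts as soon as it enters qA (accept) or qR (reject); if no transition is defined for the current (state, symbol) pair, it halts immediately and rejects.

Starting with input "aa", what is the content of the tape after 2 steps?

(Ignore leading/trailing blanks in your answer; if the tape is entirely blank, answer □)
Step 0: [q0]aa (head at position 0)
Step 1: δ(q0, a) = (q0, □, R)  ⊢  □[q0]a (head at position 1)
Step 2: δ(q0, a) = (q0, □, R)  ⊢  □□[q0]□ (head at position 2)
Tape after 2 steps (ignoring surrounding blanks): □

Final answer: Tape: □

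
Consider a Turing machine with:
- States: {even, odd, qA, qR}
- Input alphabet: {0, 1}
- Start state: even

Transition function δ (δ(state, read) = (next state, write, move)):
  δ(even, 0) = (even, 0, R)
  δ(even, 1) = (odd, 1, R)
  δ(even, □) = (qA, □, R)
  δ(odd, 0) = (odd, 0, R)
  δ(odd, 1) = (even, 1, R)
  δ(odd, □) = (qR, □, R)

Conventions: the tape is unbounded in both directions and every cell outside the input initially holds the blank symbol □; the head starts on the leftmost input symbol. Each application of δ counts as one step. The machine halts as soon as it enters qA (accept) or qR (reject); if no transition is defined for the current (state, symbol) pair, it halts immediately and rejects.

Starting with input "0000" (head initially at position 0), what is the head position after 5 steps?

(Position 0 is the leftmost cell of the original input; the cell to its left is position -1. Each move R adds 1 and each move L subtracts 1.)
Step 0: [even]0000 (head at position 0)
Step 1: δ(even, 0) = (even, 0, R)  ⊢  0[even]000 (head at position 1)
Step 2: δ(even, 0) = (even, 0, R)  ⊢  00[even]00 (head at position 2)
Step 3: δ(even, 0) = (even, 0, R)  ⊢  000[even]0 (head at position 3)
Step 4: δ(even, 0) = (even, 0, R)  ⊢  0000[even]□ (head at position 4)
Step 5: δ(even, □) = (qA, □, R)  ⊢  0000□[qA]□ (head at position 5)
Head position after 5 steps: 5

Final answer: Position 5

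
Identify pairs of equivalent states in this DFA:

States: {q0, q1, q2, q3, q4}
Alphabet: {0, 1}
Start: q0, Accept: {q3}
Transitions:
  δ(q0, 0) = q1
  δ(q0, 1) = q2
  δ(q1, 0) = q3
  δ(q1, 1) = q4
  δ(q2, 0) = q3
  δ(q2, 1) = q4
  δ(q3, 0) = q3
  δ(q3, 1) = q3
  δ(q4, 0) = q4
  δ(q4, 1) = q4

Using the table-filling algorithm:
Round 0 – mark pairs where exactly one state is accepting: (q0,q3), (q1,q3), (q2,q3), (q3,q4)
Round 1 – newly marked: (q0,q1) [on 0: q1 vs q3, already marked]; (q0,q2) [on 0: q1 vs q3, already marked]; (q1,q4) [on 0: q3 vs q4, already marked]; (q2,q4) [on 0: q3 vs q4, already marked]
Round 2 – newly marked: (q0,q4) [on 0: q1 vs q4, already marked]
No further pairs can be marked.
(q1, q2) unmarked: δ(q1,0)=q3, δ(q2,0)=q3; δ(q1,1)=q4, δ(q2,1)=q4 → equivalent
Equivalent pairs: (q1, q2)

Final answer: Equivalent pairs: (q1, q2)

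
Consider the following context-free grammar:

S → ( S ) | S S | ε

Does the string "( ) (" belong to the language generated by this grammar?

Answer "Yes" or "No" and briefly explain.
Each production adds parentheses only in matched pairs (S → ( S )) or none at all, so every derived string has equally many '(' and ')'. The string ( ) ( has two '(' and one ')', so it cannot be derived.

Final answer: No - no valid derivation exists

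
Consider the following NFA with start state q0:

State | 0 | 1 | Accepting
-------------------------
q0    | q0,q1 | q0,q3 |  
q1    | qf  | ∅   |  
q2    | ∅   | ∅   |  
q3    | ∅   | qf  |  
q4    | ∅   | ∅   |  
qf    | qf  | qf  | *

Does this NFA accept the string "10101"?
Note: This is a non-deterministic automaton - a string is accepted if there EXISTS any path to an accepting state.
Track the set of states the NFA could be in: start {q0}
Read '1': {q0} → {q0, q3}
Read '0': {q0, q3} → {q0, q1}
Read '1': {q0, q1} → {q0, q3}
Read '0': {q0, q3} → {q0, q1}
Read '1': {q0, q1} → {q0, q3}
Final set {q0, q3} contains no accepting state → rejected.

Final answer: No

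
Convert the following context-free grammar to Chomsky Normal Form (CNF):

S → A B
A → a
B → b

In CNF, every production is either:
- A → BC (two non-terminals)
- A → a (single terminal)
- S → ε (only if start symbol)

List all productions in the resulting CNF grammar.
The grammar has no ε-productions or unit productions to eliminate.
S → A B is already in CNF (two non-terminals) – keep it.
A → a is already in CNF (single terminal) – keep it.
B → b is already in CNF (single terminal) – keep it.
Resulting CNF grammar (3 productions): A → a; B → b; S → A B

Final answer: A → a; B → b; S → A B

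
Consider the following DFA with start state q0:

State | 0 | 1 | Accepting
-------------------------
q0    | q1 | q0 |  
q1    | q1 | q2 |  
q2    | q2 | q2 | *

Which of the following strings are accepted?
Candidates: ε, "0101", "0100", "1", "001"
ε: q0; q0 is not accepting → rejected
"0101": q0 → q1 → q2 → q2 → q2; q2 is accepting → accepted
"0100": q0 → q1 → q2 → q2 → q2; q2 is accepting → accepted
"1": q0 → q0; q0 is not accepting → rejected
"001": q0 → q1 → q1 → q2; q2 is accepting → accepted

Final answer: "0101", "0100", "001"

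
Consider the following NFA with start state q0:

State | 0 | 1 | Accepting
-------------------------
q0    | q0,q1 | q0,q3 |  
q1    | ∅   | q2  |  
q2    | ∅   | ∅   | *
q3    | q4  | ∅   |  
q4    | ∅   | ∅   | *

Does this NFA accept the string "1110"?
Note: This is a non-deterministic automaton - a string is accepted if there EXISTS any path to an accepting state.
Track the set of states the NFA could be in: start {q0}
Read '1': {q0} → {q0, q3}
Read '1': {q0, q3} → {q0, q3}
Read '1': {q0, q3} → {q0, q3}
Read '0': {q0, q3} → {q0, q1, q4}
Final set {q0, q1, q4} contains accepting state(s) {q4} → accepted.

Final answer: Yes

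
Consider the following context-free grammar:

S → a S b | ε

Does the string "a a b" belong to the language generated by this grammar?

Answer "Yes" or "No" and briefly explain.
Every derivation applies S → a S b some number n of times and then S → ε, producing a^n b^n with equally many a's and b's. The string a a b has two a's but only one b, so it cannot be derived.

Final answer: No - no valid derivation exists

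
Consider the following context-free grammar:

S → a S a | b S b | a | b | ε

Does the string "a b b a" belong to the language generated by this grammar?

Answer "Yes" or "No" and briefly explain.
A derivation exists: S ⇒ a S a ⇒ a b S b a ⇒ a b b a (using S → a S a, S → b S b, then S → ε).

Final answer: Yes - a valid derivation exists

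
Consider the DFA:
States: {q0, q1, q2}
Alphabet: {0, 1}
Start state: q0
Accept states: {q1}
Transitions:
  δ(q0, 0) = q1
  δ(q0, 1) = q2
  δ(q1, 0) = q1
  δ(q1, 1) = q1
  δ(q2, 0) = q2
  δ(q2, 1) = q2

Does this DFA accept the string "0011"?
Processing string "0011":
  q0 --0--> q1
  q1 --0--> q1
  q1 --1--> q1
  q1 --1--> q1
Final state: q1
Accept states: {q1}
q1 is an accept state, so the string is accepted.

Final answer: Yes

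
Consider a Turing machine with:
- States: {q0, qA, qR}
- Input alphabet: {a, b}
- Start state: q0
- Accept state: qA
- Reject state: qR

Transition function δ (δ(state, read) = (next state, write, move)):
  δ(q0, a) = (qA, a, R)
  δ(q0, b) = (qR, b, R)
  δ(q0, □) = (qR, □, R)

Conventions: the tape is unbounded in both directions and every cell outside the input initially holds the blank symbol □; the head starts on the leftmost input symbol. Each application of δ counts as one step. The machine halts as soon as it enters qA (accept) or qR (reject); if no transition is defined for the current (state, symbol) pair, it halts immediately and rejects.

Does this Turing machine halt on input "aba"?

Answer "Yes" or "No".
Step 0: [q0]aba (head at position 0)
Step 1: δ(q0, a) = (qA, a, R)  ⊢  a[qA]ba (head at position 1)
The machine is in qA, so it halts and accepts.
It halts after 1 steps.

Final answer: Yes - halts after 1 steps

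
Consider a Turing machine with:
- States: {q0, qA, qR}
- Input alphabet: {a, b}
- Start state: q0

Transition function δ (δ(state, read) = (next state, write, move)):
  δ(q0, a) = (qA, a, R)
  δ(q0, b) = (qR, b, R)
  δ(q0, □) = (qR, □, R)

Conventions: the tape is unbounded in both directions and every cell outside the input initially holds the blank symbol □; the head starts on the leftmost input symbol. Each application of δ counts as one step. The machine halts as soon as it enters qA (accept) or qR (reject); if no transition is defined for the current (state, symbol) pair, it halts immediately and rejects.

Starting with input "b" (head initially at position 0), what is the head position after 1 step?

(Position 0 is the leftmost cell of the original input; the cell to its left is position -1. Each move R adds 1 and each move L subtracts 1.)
Step 0: [q0]b (head at position 0)
Step 1: δ(q0, b) = (qR, b, R)  ⊢  b[qR]□ (head at position 1)
Head position after 1 step: 1

Final answer: Position 1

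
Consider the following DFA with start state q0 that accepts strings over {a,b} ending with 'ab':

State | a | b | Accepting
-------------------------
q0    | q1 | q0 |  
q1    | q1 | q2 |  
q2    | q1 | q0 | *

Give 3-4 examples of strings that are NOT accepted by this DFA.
Any strings that end in a non-accepting state work; for example:
"aba": q0 → q1 → q2 → q1; q1 is not accepting → rejected
"aaaa": q0 → q1 → q1 → q1 → q1; q1 is not accepting → rejected
"abbb": q0 → q1 → q2 → q0 → q0; q0 is not accepting → rejected
"babb": q0 → q0 → q1 → q2 → q0; q0 is not accepting → rejected

Final answer: "aba", "aaaa", "abbb", "babb"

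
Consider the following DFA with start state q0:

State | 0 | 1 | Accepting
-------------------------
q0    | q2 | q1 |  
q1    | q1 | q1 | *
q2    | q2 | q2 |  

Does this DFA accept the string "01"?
Start in q0.
Read '0': q0 → q2
Read '1': q2 → q2
Final state q2 is not accepting, so the string is rejected.

Final answer: No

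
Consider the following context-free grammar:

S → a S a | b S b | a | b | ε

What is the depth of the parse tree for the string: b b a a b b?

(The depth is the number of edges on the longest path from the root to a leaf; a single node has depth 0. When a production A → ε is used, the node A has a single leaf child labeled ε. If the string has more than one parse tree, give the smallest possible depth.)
The string has even length 6, so its (unique) parse tree peels off matching outer symbols: S → b S b, S → b S b, S → a S a, and finally S → ε for the empty middle.
The S nodes are at depths 0..3; the ε leaf under the innermost S is at depth 4 (terminal leaves are at depths 1..3).
Depth = 4.

Final answer: 4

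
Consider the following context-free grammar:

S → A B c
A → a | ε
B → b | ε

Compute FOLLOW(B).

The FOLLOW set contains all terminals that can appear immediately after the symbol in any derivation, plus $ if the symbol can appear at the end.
B occurs in S → A B c, immediately followed by the terminal c. So FOLLOW(B) = {c}.

Final answer: {c}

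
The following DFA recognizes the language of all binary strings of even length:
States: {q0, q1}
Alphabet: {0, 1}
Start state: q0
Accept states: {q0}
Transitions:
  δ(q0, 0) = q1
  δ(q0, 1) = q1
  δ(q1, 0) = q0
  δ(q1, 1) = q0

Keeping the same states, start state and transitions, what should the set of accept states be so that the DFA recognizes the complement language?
The DFA is complete (every state has a transition on every symbol), so the complement
is recognized by the same DFA with accepting and non-accepting states swapped.
Original accept states: {q0}
Complement accept states = All states - Original accept states
= {q0, q1} - {q0}
= {q1}
Complement language: strings of ODD length

Final answer: {q1}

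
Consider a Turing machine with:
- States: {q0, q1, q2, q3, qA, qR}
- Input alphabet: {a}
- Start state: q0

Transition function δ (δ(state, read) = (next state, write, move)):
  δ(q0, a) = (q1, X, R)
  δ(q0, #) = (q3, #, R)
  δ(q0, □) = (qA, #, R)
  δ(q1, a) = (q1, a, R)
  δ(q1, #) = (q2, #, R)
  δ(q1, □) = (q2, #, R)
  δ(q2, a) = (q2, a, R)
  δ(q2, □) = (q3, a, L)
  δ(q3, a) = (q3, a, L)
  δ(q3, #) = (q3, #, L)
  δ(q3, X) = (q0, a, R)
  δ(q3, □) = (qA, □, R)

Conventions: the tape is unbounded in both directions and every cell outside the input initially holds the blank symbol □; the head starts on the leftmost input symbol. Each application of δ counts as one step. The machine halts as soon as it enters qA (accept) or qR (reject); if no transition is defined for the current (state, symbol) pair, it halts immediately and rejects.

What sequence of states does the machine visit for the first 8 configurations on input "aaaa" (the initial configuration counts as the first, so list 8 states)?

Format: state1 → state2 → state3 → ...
Step 0: [q0]aaaa (head at position 0)
Step 1: δ(q0, a) = (q1, X, R)  ⊢  X[q1]aaa (head at position 1)
Step 2: δ(q1, a) = (q1, a, R)  ⊢  Xa[q1]aa (head at position 2)
Step 3: δ(q1, a) = (q1, a, R)  ⊢  Xaa[q1]a (head at position 3)
Step 4: δ(q1, a) = (q1, a, R)  ⊢  Xaaa[q1]□ (head at position 4)
Step 5: δ(q1, □) = (q2, #, R)  ⊢  Xaaa#[q2]□ (head at position 5)
Step 6: δ(q2, □) = (q3, a, L)  ⊢  Xaaa[q3]#a (head at position 4)
Step 7: δ(q3, #) = (q3, #, L)  ⊢  Xaa[q3]a#a (head at position 3)
Reading off the states of these 8 configurations: q0 → q1 → q1 → q1 → q1 → q2 → q3 → q3

Final answer: q0 → q1 → q1 → q1 → q1 → q2 → q3 → q3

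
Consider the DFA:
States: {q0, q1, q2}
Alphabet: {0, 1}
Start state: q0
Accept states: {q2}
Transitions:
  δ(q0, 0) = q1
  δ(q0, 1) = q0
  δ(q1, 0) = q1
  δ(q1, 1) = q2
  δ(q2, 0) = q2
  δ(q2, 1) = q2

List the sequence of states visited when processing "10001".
Starting at q0
Read '1': q0 -> q0
Read '0': q0 -> q1
Read '0': q1 -> q1
Read '0': q1 -> q1
Read '1': q1 -> q2

Final answer: q0 -> q0 -> q1 -> q1 -> q1 -> q2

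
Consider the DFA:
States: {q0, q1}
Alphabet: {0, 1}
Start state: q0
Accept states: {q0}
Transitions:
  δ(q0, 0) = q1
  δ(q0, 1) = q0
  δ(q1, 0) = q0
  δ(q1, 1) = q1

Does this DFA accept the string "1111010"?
Processing string "1111010":
  q0 --1--> q0
  q0 --1--> q0
  q0 --1--> q0
  q0 --1--> q0
  q0 --0--> q1
  q1 --1--> q1
  q1 --0--> q0
Final state: q0
Accept states: {q0}
q0 is an accept state, so the string is accepted.

Final answer: Yes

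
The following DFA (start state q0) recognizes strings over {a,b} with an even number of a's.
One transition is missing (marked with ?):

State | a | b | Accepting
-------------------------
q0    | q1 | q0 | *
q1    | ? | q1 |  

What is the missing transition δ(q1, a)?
q0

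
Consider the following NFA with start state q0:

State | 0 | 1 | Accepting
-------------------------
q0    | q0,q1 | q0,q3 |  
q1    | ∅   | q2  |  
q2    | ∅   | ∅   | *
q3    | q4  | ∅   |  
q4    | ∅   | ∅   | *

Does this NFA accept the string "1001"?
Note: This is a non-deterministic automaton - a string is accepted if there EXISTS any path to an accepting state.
Track the set of states the NFA could be in: start {q0}
Read '1': {q0} → {q0, q3}
Read '0': {q0, q3} → {q0, q1, q4}
Read '0': {q0, q1, q4} → {q0, q1}
Read '1': {q0, q1} → {q0, q2, q3}
Final set {q0, q2, q3} contains accepting state(s) {q2} → accepted.

Final answer: Yes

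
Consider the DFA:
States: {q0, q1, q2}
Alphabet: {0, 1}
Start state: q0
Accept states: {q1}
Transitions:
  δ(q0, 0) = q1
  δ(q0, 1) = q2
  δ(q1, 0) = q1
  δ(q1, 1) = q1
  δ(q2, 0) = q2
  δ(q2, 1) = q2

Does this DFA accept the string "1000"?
Processing string "1000":
  q0 --1--> q2
  q2 --0--> q2
  q2 --0--> q2
  q2 --0--> q2
Final state: q2
Accept states: {q1}
q2 is not an accept state, so the string is rejected.

Final answer: No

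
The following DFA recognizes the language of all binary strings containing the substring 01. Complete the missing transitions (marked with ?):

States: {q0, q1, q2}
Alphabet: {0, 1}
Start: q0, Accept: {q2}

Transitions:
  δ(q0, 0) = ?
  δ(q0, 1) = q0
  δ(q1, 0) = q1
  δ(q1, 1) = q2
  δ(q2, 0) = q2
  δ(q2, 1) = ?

What each state remembers (consistent with the given transitions and accept states):
  q0: 01 not seen yet and the last symbol was not 0
  q1: 01 not seen yet and the last symbol was 0
  q2: the substring 01 has already been seen
Filling in the missing entries:
  δ(q0, 0): in q0 (01 not seen yet and the last symbol was not 0), after reading 0 we have: 01 not seen yet and the last symbol was 0 → q1
  δ(q2, 1): in q2 (the substring 01 has already been seen), after reading 1 we have: the substring 01 has already been seen → q2

Final answer: δ(q0, 0) = q1; δ(q2, 1) = q2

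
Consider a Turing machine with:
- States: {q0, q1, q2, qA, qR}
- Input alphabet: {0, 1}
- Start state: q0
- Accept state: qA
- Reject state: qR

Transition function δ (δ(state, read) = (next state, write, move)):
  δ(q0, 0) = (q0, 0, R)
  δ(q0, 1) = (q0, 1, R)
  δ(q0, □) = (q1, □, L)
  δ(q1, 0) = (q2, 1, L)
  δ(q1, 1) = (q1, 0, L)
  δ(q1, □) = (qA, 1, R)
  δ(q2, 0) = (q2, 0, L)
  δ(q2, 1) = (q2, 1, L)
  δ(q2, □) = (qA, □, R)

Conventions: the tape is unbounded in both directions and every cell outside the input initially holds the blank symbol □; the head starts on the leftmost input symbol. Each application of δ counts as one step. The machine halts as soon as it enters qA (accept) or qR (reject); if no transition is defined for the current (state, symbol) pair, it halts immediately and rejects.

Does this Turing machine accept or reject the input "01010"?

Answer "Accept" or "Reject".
Step 0: [q0]01010 (head at position 0)
Step 1: δ(q0, 0) = (q0, 0, R)  ⊢  0[q0]1010 (head at position 1)
Step 2: δ(q0, 1) = (q0, 1, R)  ⊢  01[q0]010 (head at position 2)
Step 3: δ(q0, 0) = (q0, 0, R)  ⊢  010[q0]10 (head at position 3)
Step 4: δ(q0, 1) = (q0, 1, R)  ⊢  0101[q0]0 (head at position 4)
Step 5: δ(q0, 0) = (q0, 0, R)  ⊢  01010[q0]□ (head at position 5)
Step 6: δ(q0, □) = (q1, □, L)  ⊢  0101[q1]0□ (head at position 4)
Step 7: δ(q1, 0) = (q2, 1, L)  ⊢  010[q2]11□ (head at position 3)
Step 8: δ(q2, 1) = (q2, 1, L)  ⊢  01[q2]011□ (head at position 2)
Step 9: δ(q2, 0) = (q2, 0, L)  ⊢  0[q2]1011□ (head at position 1)
Step 10: δ(q2, 1) = (q2, 1, L)  ⊢  [q2]01011□ (head at position 0)
Step 11: δ(q2, 0) = (q2, 0, L)  ⊢  [q2]□01011□ (head at position -1)
Step 12: δ(q2, □) = (qA, □, R)  ⊢  □[qA]01011□ (head at position 0)
The machine is in qA, so it halts and accepts.

Final answer: Accept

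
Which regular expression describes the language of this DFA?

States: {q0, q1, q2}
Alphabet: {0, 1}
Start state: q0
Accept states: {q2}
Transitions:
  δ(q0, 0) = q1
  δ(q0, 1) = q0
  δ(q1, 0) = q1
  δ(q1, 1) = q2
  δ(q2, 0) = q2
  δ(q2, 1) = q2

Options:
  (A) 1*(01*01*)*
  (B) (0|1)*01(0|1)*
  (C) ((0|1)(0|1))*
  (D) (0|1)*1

Testing sample strings against the DFA:
  '11' -> rejected
  '10011' -> accepted
  '01001' -> accepted
  '0010' -> accepted
Checking each option for a counterexample:
  (A) 1*(01*01*)*: ε is rejected by the DFA but matches the regex → eliminated
  (B) (0|1)*01(0|1)*: agrees with the DFA on all strings of length ≤ 4
  (C) ((0|1)(0|1))*: ε is rejected by the DFA but matches the regex → eliminated
  (D) (0|1)*1: '1' is rejected by the DFA but matches the regex → eliminated
Only (B) (0|1)*01(0|1)* is consistent with the DFA.

Final answer: (B) (0|1)*01(0|1)*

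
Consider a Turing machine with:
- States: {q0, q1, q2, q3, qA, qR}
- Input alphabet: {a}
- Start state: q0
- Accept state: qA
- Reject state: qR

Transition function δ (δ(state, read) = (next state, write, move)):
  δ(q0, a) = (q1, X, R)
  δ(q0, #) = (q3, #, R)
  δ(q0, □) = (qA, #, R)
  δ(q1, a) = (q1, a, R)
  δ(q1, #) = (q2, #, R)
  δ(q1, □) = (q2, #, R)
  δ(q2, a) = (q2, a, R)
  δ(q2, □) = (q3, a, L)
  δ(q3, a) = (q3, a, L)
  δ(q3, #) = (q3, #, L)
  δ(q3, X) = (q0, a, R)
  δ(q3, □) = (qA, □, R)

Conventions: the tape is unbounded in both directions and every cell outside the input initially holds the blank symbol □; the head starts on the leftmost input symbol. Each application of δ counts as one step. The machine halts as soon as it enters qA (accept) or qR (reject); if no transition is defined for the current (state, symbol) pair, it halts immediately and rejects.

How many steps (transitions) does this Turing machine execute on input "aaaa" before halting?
Trace (configuration after each step, as tape_left[state]tape_right with head position):
Step 0: [q0]aaaa (head at position 0)
Step 1: X[q1]aaa (head 1)
Step 2: Xa[q1]aa (head 2)
Step 3: Xaa[q1]a (head 3)
Step 4: Xaaa[q1]□ (head 4)
Step 5: Xaaa#[q2]□ (head 5)
Step 6: Xaaa[q3]#a (head 4)
Step 7: Xaa[q3]a#a (head 3)
Step 8: Xa[q3]aa#a (head 2)
Step 9: X[q3]aaa#a (head 1)
Step 10: [q3]Xaaa#a (head 0)
Step 11: a[q0]aaa#a (head 1)
Step 12: aX[q1]aa#a (head 2)
Step 13: aXa[q1]a#a (head 3)
Step 14: aXaa[q1]#a (head 4)
Step 15: aXaa#[q2]a (head 5)
Step 16: aXaa#a[q2]□ (head 6)
Step 17: aXaa#[q3]aa (head 5)
Step 18: aXaa[q3]#aa (head 4)
Step 19: aXa[q3]a#aa (head 3)
Step 20: aX[q3]aa#aa (head 2)
Step 21: a[q3]Xaa#aa (head 1)
Step 22: aa[q0]aa#aa (head 2)
Step 23: aaX[q1]a#aa (head 3)
Step 24: aaXa[q1]#aa (head 4)
Step 25: aaXa#[q2]aa (head 5)
Step 26: aaXa#a[q2]a (head 6)
Step 27: aaXa#aa[q2]□ (head 7)
Step 28: aaXa#a[q3]aa (head 6)
Step 29: aaXa#[q3]aaa (head 5)
Step 30: aaXa[q3]#aaa (head 4)
Step 31: aaX[q3]a#aaa (head 3)
Step 32: aa[q3]Xa#aaa (head 2)
Step 33: aaa[q0]a#aaa (head 3)
Step 34: aaaX[q1]#aaa (head 4)
Step 35: aaaX#[q2]aaa (head 5)
Step 36: aaaX#a[q2]aa (head 6)
Step 37: aaaX#aa[q2]a (head 7)
Step 38: aaaX#aaa[q2]□ (head 8)
Step 39: aaaX#aa[q3]aa (head 7)
Step 40: aaaX#a[q3]aaa (head 6)
Step 41: aaaX#[q3]aaaa (head 5)
Step 42: aaaX[q3]#aaaa (head 4)
Step 43: aaa[q3]X#aaaa (head 3)
Step 44: aaaa[q0]#aaaa (head 4)
Step 45: aaaa#[q3]aaaa (head 5)
Step 46: aaaa[q3]#aaaa (head 4)
Step 47: aaa[q3]a#aaaa (head 3)
Step 48: aa[q3]aa#aaaa (head 2)
Step 49: a[q3]aaa#aaaa (head 1)
Step 50: [q3]aaaa#aaaa (head 0)
Step 51: [q3]□aaaa#aaaa (head -1)
Step 52: □[qA]aaaa#aaaa (head 0)
The machine is in qA, so it halts and accepts.
Number of transitions executed: 52.

Final answer: 52 steps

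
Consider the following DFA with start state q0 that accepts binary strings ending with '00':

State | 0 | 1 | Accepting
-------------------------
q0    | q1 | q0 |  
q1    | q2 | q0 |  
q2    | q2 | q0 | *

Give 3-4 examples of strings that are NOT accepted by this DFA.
Any strings that end in a non-accepting state work; for example:
"01": q0 → q1 → q0; q0 is not accepting → rejected
"11": q0 → q0 → q0; q0 is not accepting → rejected
"111": q0 → q0 → q0 → q0; q0 is not accepting → rejected
"1001": q0 → q0 → q1 → q2 → q0; q0 is not accepting → rejected

Final answer: "01", "11", "111", "1001"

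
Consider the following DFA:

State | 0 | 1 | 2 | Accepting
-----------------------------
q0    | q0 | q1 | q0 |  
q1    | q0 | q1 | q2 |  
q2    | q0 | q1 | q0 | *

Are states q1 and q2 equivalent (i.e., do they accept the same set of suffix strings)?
Try the suffix ε (the empty string).
From q1: q1 — not accepting.
From q2: q2 — accepting.
The two states disagree on this suffix, so they are not equivalent.

Final answer: No. Distinguishing string: ε (the empty string) - accepted from q2 but not from q1.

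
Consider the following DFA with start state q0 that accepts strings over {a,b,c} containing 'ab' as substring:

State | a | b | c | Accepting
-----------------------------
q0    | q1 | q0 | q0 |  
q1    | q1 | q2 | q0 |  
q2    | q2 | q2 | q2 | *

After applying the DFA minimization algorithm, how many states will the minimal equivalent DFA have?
All 3 states are reachable from q0, so none can be removed as unreachable.
Table-filling: first mark every (accepting, non-accepting) pair as distinguishable (accepting: {q2}; non-accepting: {q0, q1}).
Round 1: (q0, q1) on 'b' go to q0 and q2, already distinguishable → mark.
Every pair of states is distinguishable, so the DFA is already minimal.
Equivalence classes: {q0}, {q1}, {q2} → 3 states.

Final answer: 3 states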